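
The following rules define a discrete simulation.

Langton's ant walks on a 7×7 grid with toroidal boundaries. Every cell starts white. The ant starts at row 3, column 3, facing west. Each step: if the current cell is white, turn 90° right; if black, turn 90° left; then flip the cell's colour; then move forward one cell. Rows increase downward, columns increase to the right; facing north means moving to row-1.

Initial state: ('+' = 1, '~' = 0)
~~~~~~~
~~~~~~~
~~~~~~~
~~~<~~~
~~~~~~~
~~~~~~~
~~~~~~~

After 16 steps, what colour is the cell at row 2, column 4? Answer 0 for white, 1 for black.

1

gen 0: ~~~~~~~
~~~~~~~
~~~~~~~
~~~<~~~
~~~~~~~
~~~~~~~
~~~~~~~
gen 1: ~~~~~~~
~~~~~~~
~~~^~~~
~~~+~~~
~~~~~~~
~~~~~~~
~~~~~~~
gen 2: ~~~~~~~
~~~~~~~
~~~+>~~
~~~+~~~
~~~~~~~
~~~~~~~
~~~~~~~
gen 3: ~~~~~~~
~~~~~~~
~~~++~~
~~~+v~~
~~~~~~~
~~~~~~~
~~~~~~~
gen 4: ~~~~~~~
~~~~~~~
~~~++~~
~~~<+~~
~~~~~~~
~~~~~~~
~~~~~~~
gen 5: ~~~~~~~
~~~~~~~
~~~++~~
~~~~+~~
~~~v~~~
~~~~~~~
~~~~~~~
gen 6: ~~~~~~~
~~~~~~~
~~~++~~
~~~~+~~
~~<+~~~
~~~~~~~
~~~~~~~
gen 7: ~~~~~~~
~~~~~~~
~~~++~~
~~^~+~~
~~++~~~
~~~~~~~
~~~~~~~
gen 8: ~~~~~~~
~~~~~~~
~~~++~~
~~+>+~~
~~++~~~
~~~~~~~
~~~~~~~
gen 9: ~~~~~~~
~~~~~~~
~~~++~~
~~+++~~
~~+v~~~
~~~~~~~
~~~~~~~
gen 10: ~~~~~~~
~~~~~~~
~~~++~~
~~+++~~
~~+~>~~
~~~~~~~
~~~~~~~
gen 11: ~~~~~~~
~~~~~~~
~~~++~~
~~+++~~
~~+~+~~
~~~~v~~
~~~~~~~
gen 12: ~~~~~~~
~~~~~~~
~~~++~~
~~+++~~
~~+~+~~
~~~<+~~
~~~~~~~
gen 13: ~~~~~~~
~~~~~~~
~~~++~~
~~+++~~
~~+^+~~
~~~++~~
~~~~~~~
gen 14: ~~~~~~~
~~~~~~~
~~~++~~
~~+++~~
~~++>~~
~~~++~~
~~~~~~~
gen 15: ~~~~~~~
~~~~~~~
~~~++~~
~~++^~~
~~++~~~
~~~++~~
~~~~~~~
gen 16: ~~~~~~~
~~~~~~~
~~~++~~
~~+<~~~
~~++~~~
~~~++~~
~~~~~~~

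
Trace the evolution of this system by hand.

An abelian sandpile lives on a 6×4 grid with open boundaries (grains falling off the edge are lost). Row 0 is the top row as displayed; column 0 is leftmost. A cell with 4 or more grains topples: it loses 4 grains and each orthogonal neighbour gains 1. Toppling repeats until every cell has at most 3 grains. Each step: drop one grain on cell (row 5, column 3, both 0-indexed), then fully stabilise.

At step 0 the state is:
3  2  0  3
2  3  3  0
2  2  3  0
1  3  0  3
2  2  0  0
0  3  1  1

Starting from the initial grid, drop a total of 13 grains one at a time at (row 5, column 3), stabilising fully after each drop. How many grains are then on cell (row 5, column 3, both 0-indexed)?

3

[0] 3  2  0  3
2  3  3  0
2  2  3  0
1  3  0  3
2  2  0  0
0  3  1  1
[1] 3  2  0  3
2  3  3  0
2  2  3  0
1  3  0  3
2  2  0  0
0  3  1  2
[2] 3  2  0  3
2  3  3  0
2  2  3  0
1  3  0  3
2  2  0  0
0  3  1  3
[3] 3  2  0  3
2  3  3  0
2  2  3  0
1  3  0  3
2  2  0  1
0  3  2  0
[4] 3  2  0  3
2  3  3  0
2  2  3  0
1  3  0  3
2  2  0  1
0  3  2  1
[5] 3  2  0  3
2  3  3  0
2  2  3  0
1  3  0  3
2  2  0  1
0  3  2  2
[6] 3  2  0  3
2  3  3  0
2  2  3  0
1  3  0  3
2  2  0  1
0  3  2  3
[7] 3  2  0  3
2  3  3  0
2  2  3  0
1  3  0  3
2  2  0  2
0  3  3  0
[8] 3  2  0  3
2  3  3  0
2  2  3  0
1  3  0  3
2  2  0  2
0  3  3  1
[9] 3  2  0  3
2  3  3  0
2  2  3  0
1  3  0  3
2  2  0  2
0  3  3  2
[10] 3  2  0  3
2  3  3  0
2  2  3  0
1  3  0  3
2  2  0  2
0  3  3  3
[11] 3  2  0  3
2  3  3  0
2  2  3  0
1  3  0  3
2  3  1  3
1  0  1  1
[12] 3  2  0  3
2  3  3  0
2  2  3  0
1  3  0  3
2  3  1  3
1  0  1  2
[13] 3  2  0  3
2  3  3  0
2  2  3  0
1  3  0  3
2  3  1  3
1  0  1  3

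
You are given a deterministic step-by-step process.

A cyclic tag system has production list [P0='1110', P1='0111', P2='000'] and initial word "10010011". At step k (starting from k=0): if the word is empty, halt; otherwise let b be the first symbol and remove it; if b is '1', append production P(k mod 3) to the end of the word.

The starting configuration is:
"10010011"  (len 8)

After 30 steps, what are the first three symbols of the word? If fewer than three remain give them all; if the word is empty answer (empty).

[0] "10010011"  (len 8)
[1] "00100111110"  (len 11)
[2] "0100111110"  (len 10)
[3] "100111110"  (len 9)
[4] "001111101110"  (len 12)
[5] "01111101110"  (len 11)
[6] "1111101110"  (len 10)
[7] "1111011101110"  (len 13)
[8] "1110111011100111"  (len 16)
[9] "110111011100111000"  (len 18)
[10] "101110111001110001110"  (len 21)
[11] "011101110011100011100111"  (len 24)
[12] "11101110011100011100111"  (len 23)
[13] "11011100111000111001111110"  (len 26)
[14] "10111001110001110011111100111"  (len 29)
[15] "0111001110001110011111100111000"  (len 31)
[16] "111001110001110011111100111000"  (len 30)
[17] "110011100011100111111001110000111"  (len 33)
[18] "10011100011100111111001110000111000"  (len 35)
[19] "00111000111001111110011100001110001110"  (len 38)
[20] "0111000111001111110011100001110001110"  (len 37)
[21] "111000111001111110011100001110001110"  (len 36)
[22] "110001110011111100111000011100011101110"  (len 39)
[23] "100011100111111001110000111000111011100111"  (len 42)
[24] "00011100111111001110000111000111011100111000"  (len 44)
[25] "0011100111111001110000111000111011100111000"  (len 43)
[26] "011100111111001110000111000111011100111000"  (len 42)
[27] "11100111111001110000111000111011100111000"  (len 41)
[28] "11001111110011100001110001110111001110001110"  (len 44)
[29] "10011111100111000011100011101110011100011100111"  (len 47)
[30] "0011111100111000011100011101110011100011100111000"  (len 49)

001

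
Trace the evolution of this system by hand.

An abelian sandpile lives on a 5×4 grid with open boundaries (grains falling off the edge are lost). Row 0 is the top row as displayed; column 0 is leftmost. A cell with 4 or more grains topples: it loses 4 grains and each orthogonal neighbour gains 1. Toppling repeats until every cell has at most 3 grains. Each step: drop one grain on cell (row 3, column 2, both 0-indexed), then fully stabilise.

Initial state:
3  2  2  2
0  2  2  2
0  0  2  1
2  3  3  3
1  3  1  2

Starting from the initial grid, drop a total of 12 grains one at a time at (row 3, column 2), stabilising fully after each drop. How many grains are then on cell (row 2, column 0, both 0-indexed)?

2

gen 0: 3  2  2  2
0  2  2  2
0  0  2  1
2  3  3  3
1  3  1  2
gen 1: 3  2  2  2
0  2  2  2
0  1  3  2
3  1  2  0
2  0  3  3
gen 2: 3  2  2  2
0  2  2  2
0  1  3  2
3  1  3  0
2  0  3  3
gen 3: 3  2  2  2
0  2  3  2
0  2  0  3
3  2  2  2
2  1  1  0
gen 4: 3  2  2  2
0  2  3  2
0  2  0  3
3  2  3  2
2  1  1  0
gen 5: 3  2  2  2
0  2  3  2
0  2  1  3
3  3  0  3
2  1  2  0
gen 6: 3  2  2  2
0  2  3  2
0  2  1  3
3  3  1  3
2  1  2  0
gen 7: 3  2  2  2
0  2  3  2
0  2  1  3
3  3  2  3
2  1  2  0
gen 8: 3  2  2  2
0  2  3  2
0  2  1  3
3  3  3  3
2  1  2  0
gen 9: 3  2  2  2
0  2  3  3
1  3  3  0
0  1  2  1
3  2  3  1
gen 10: 3  2  2  2
0  2  3  3
1  3  3  0
0  1  3  1
3  2  3  1
gen 11: 3  3  3  3
1  0  2  0
2  1  2  2
0  3  2  2
3  3  0  2
gen 12: 3  3  3  3
1  0  2  0
2  1  2  2
0  3  3  2
3  3  0  2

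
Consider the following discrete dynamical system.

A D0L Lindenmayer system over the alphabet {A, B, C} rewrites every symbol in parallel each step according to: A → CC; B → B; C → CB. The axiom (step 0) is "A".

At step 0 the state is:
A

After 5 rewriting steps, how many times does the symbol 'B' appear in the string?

8

step 0: A
step 1: CC
step 2: CBCB
step 3: CBBCBB
step 4: CBBBCBBB
step 5: CBBBBCBBBB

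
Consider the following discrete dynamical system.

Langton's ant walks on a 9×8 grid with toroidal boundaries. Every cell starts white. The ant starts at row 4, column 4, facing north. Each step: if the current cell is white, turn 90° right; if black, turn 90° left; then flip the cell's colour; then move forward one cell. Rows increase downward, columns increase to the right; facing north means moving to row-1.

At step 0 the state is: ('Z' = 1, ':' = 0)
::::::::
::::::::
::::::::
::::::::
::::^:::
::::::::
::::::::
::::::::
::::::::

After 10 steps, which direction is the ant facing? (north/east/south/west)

[0] ::::::::
::::::::
::::::::
::::::::
::::^:::
::::::::
::::::::
::::::::
::::::::
[1] ::::::::
::::::::
::::::::
::::::::
::::Z>::
::::::::
::::::::
::::::::
::::::::
[2] ::::::::
::::::::
::::::::
::::::::
::::ZZ::
:::::v::
::::::::
::::::::
::::::::
[3] ::::::::
::::::::
::::::::
::::::::
::::ZZ::
::::<Z::
::::::::
::::::::
::::::::
[4] ::::::::
::::::::
::::::::
::::::::
::::^Z::
::::ZZ::
::::::::
::::::::
::::::::
[5] ::::::::
::::::::
::::::::
::::::::
:::<:Z::
::::ZZ::
::::::::
::::::::
::::::::
[6] ::::::::
::::::::
::::::::
:::^::::
:::Z:Z::
::::ZZ::
::::::::
::::::::
::::::::
[7] ::::::::
::::::::
::::::::
:::Z>:::
:::Z:Z::
::::ZZ::
::::::::
::::::::
::::::::
[8] ::::::::
::::::::
::::::::
:::ZZ:::
:::ZvZ::
::::ZZ::
::::::::
::::::::
::::::::
[9] ::::::::
::::::::
::::::::
:::ZZ:::
:::<ZZ::
::::ZZ::
::::::::
::::::::
::::::::
[10] ::::::::
::::::::
::::::::
:::ZZ:::
::::ZZ::
:::vZZ::
::::::::
::::::::
::::::::

south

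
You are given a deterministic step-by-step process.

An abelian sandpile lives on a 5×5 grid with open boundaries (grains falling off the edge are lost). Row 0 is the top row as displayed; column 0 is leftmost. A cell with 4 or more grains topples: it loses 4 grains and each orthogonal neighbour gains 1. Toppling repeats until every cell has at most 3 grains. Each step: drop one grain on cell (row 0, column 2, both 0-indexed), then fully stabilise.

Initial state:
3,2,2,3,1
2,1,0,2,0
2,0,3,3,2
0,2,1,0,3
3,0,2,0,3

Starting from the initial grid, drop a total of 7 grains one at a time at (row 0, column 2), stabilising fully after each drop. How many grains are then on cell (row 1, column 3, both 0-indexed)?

3

t=0: 3,2,2,3,1
2,1,0,2,0
2,0,3,3,2
0,2,1,0,3
3,0,2,0,3
t=1: 3,2,3,3,1
2,1,0,2,0
2,0,3,3,2
0,2,1,0,3
3,0,2,0,3
t=2: 3,3,1,0,2
2,1,1,3,0
2,0,3,3,2
0,2,1,0,3
3,0,2,0,3
t=3: 3,3,2,0,2
2,1,1,3,0
2,0,3,3,2
0,2,1,0,3
3,0,2,0,3
t=4: 3,3,3,0,2
2,1,1,3,0
2,0,3,3,2
0,2,1,0,3
3,0,2,0,3
t=5: 0,1,1,1,2
3,2,2,3,0
2,0,3,3,2
0,2,1,0,3
3,0,2,0,3
t=6: 0,1,2,1,2
3,2,2,3,0
2,0,3,3,2
0,2,1,0,3
3,0,2,0,3
t=7: 0,1,3,1,2
3,2,2,3,0
2,0,3,3,2
0,2,1,0,3
3,0,2,0,3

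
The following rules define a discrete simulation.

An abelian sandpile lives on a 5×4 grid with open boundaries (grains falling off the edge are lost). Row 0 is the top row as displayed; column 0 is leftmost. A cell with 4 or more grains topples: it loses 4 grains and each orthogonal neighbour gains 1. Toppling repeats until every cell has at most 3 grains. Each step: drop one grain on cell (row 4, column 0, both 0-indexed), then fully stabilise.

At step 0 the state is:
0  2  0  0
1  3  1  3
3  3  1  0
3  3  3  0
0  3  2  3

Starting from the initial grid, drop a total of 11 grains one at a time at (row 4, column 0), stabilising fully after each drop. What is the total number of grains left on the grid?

31

[0] 0  2  0  0
1  3  1  3
3  3  1  0
3  3  3  0
0  3  2  3
[1] 0  2  0  0
1  3  1  3
3  3  1  0
3  3  3  0
1  3  2  3
[2] 0  2  0  0
1  3  1  3
3  3  1  0
3  3  3  0
2  3  2  3
[3] 0  2  0  0
1  3  1  3
3  3  1  0
3  3  3  0
3  3  2  3
[4] 0  3  0  0
3  0  2  3
1  2  3  0
2  3  1  2
2  2  1  0
[5] 0  3  0  0
3  0  2  3
1  2  3  0
2  3  1  2
3  2  1  0
[6] 0  3  0  0
3  0  2  3
1  2  3  0
3  3  1  2
0  3  1  0
[7] 0  3  0  0
3  0  2  3
1  2  3  0
3  3  1  2
1  3  1  0
[8] 0  3  0  0
3  0  2  3
1  2  3  0
3  3  1  2
2  3  1  0
[9] 0  3  0  0
3  0  2  3
1  2  3  0
3  3  1  2
3  3  1  0
[10] 0  3  0  0
3  0  2  3
2  3  3  0
1  1  2  2
2  1  2  0
[11] 0  3  0  0
3  0  2  3
2  3  3  0
1  1  2  2
3  1  2  0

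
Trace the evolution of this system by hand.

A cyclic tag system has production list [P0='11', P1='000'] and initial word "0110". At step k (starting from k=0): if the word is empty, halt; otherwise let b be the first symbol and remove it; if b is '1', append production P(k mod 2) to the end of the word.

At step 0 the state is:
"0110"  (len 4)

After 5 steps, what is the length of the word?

k=0  "0110"  (len 4)
k=1  "110"  (len 3)
k=2  "10000"  (len 5)
k=3  "000011"  (len 6)
k=4  "00011"  (len 5)
k=5  "0011"  (len 4)

4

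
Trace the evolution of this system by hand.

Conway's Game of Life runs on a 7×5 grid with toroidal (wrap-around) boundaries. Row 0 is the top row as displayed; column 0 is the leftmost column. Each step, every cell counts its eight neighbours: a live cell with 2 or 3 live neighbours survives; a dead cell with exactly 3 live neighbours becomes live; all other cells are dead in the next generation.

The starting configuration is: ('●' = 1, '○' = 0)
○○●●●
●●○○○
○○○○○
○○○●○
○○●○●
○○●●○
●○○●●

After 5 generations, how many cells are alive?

[0] ○○●●●
●●○○○
○○○○○
○○○●○
○○●○●
○○●●○
●○○●●
[1] ○○●○○
●●●●●
○○○○○
○○○●○
○○●○●
●●●○○
●●○○○
[2] ○○○○○
●●●●●
●●○○○
○○○●○
●○●○●
○○●●●
●○○○○
[3] ○○●●○
○○●●●
○○○○○
○○●●○
●●●○○
○○●○○
○○○●●
[4] ○○○○○
○○●○●
○○○○●
○○●●○
○○○○○
●○●○●
○○○○●
[5] ○○○●○
○○○●○
○○●○●
○○○●○
○●●○●
●○○●●
●○○●●

14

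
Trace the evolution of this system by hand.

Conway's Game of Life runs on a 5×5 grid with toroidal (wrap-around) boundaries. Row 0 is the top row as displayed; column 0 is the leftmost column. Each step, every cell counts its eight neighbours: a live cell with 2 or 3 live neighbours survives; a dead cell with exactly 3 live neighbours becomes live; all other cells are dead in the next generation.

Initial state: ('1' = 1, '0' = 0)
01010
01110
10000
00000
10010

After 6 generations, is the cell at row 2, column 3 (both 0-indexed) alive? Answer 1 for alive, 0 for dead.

0) 01010
01110
10000
00000
10010
1) 11010
11011
01100
00001
00101
2) 00000
00010
01100
11100
01101
3) 00110
00100
10010
00000
00110
4) 01000
01101
00000
00111
00110
5) 11000
11100
11001
00101
01001
6) 00001
00100
00001
00101
01111

0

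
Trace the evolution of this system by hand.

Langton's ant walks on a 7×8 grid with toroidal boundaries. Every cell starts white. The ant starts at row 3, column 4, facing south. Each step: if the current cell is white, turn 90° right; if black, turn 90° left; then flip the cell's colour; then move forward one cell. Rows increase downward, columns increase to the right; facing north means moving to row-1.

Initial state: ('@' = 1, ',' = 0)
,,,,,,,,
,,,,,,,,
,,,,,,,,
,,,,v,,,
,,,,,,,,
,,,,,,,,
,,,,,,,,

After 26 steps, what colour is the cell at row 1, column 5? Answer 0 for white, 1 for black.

k=0  ,,,,,,,,
,,,,,,,,
,,,,,,,,
,,,,v,,,
,,,,,,,,
,,,,,,,,
,,,,,,,,
k=1  ,,,,,,,,
,,,,,,,,
,,,,,,,,
,,,<@,,,
,,,,,,,,
,,,,,,,,
,,,,,,,,
k=2  ,,,,,,,,
,,,,,,,,
,,,^,,,,
,,,@@,,,
,,,,,,,,
,,,,,,,,
,,,,,,,,
k=3  ,,,,,,,,
,,,,,,,,
,,,@>,,,
,,,@@,,,
,,,,,,,,
,,,,,,,,
,,,,,,,,
k=4  ,,,,,,,,
,,,,,,,,
,,,@@,,,
,,,@v,,,
,,,,,,,,
,,,,,,,,
,,,,,,,,
k=5  ,,,,,,,,
,,,,,,,,
,,,@@,,,
,,,@,>,,
,,,,,,,,
,,,,,,,,
,,,,,,,,
k=6  ,,,,,,,,
,,,,,,,,
,,,@@,,,
,,,@,@,,
,,,,,v,,
,,,,,,,,
,,,,,,,,
k=7  ,,,,,,,,
,,,,,,,,
,,,@@,,,
,,,@,@,,
,,,,<@,,
,,,,,,,,
,,,,,,,,
k=8  ,,,,,,,,
,,,,,,,,
,,,@@,,,
,,,@^@,,
,,,,@@,,
,,,,,,,,
,,,,,,,,
k=9  ,,,,,,,,
,,,,,,,,
,,,@@,,,
,,,@@>,,
,,,,@@,,
,,,,,,,,
,,,,,,,,
k=10  ,,,,,,,,
,,,,,,,,
,,,@@^,,
,,,@@,,,
,,,,@@,,
,,,,,,,,
,,,,,,,,
k=11  ,,,,,,,,
,,,,,,,,
,,,@@@>,
,,,@@,,,
,,,,@@,,
,,,,,,,,
,,,,,,,,
k=12  ,,,,,,,,
,,,,,,,,
,,,@@@@,
,,,@@,v,
,,,,@@,,
,,,,,,,,
,,,,,,,,
k=13  ,,,,,,,,
,,,,,,,,
,,,@@@@,
,,,@@<@,
,,,,@@,,
,,,,,,,,
,,,,,,,,
k=14  ,,,,,,,,
,,,,,,,,
,,,@@^@,
,,,@@@@,
,,,,@@,,
,,,,,,,,
,,,,,,,,
k=15  ,,,,,,,,
,,,,,,,,
,,,@<,@,
,,,@@@@,
,,,,@@,,
,,,,,,,,
,,,,,,,,
k=16  ,,,,,,,,
,,,,,,,,
,,,@,,@,
,,,@v@@,
,,,,@@,,
,,,,,,,,
,,,,,,,,
k=17  ,,,,,,,,
,,,,,,,,
,,,@,,@,
,,,@,>@,
,,,,@@,,
,,,,,,,,
,,,,,,,,
k=18  ,,,,,,,,
,,,,,,,,
,,,@,^@,
,,,@,,@,
,,,,@@,,
,,,,,,,,
,,,,,,,,
k=19  ,,,,,,,,
,,,,,,,,
,,,@,@>,
,,,@,,@,
,,,,@@,,
,,,,,,,,
,,,,,,,,
k=20  ,,,,,,,,
,,,,,,^,
,,,@,@,,
,,,@,,@,
,,,,@@,,
,,,,,,,,
,,,,,,,,
k=21  ,,,,,,,,
,,,,,,@>
,,,@,@,,
,,,@,,@,
,,,,@@,,
,,,,,,,,
,,,,,,,,
k=22  ,,,,,,,,
,,,,,,@@
,,,@,@,v
,,,@,,@,
,,,,@@,,
,,,,,,,,
,,,,,,,,
k=23  ,,,,,,,,
,,,,,,@@
,,,@,@<@
,,,@,,@,
,,,,@@,,
,,,,,,,,
,,,,,,,,
k=24  ,,,,,,,,
,,,,,,^@
,,,@,@@@
,,,@,,@,
,,,,@@,,
,,,,,,,,
,,,,,,,,
k=25  ,,,,,,,,
,,,,,<,@
,,,@,@@@
,,,@,,@,
,,,,@@,,
,,,,,,,,
,,,,,,,,
k=26  ,,,,,^,,
,,,,,@,@
,,,@,@@@
,,,@,,@,
,,,,@@,,
,,,,,,,,
,,,,,,,,

1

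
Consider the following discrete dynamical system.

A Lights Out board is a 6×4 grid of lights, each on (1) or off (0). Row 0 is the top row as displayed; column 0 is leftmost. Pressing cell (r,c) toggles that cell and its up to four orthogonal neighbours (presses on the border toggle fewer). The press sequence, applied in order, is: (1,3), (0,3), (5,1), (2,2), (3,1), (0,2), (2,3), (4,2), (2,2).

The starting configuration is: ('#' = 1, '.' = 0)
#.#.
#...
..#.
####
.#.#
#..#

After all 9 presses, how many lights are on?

0) #.#.
#...
..#.
####
.#.#
#..#
1) #.##
#.##
..##
####
.#.#
#..#
2) #...
#.#.
..##
####
.#.#
#..#
3) #...
#.#.
..##
####
...#
.###
4) #...
#...
.#..
##.#
...#
.###
5) #...
#...
....
..##
.#.#
.###
6) ####
#.#.
....
..##
.#.#
.###
7) ####
#.##
..##
..#.
.#.#
.###
8) ####
#.##
..##
....
..#.
.#.#
9) ####
#..#
.#..
..#.
..#.
.#.#

11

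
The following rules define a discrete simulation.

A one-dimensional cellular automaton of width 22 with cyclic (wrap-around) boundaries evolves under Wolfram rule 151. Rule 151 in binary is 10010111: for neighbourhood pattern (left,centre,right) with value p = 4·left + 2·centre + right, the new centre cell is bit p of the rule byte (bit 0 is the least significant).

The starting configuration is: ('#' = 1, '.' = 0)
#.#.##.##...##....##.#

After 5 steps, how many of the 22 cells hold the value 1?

16

k=0  #.#.##.##...##....##.#
k=1  ..#......###..####....
k=2  #########.#.##.##.####
k=3  ########..#........###
k=4  #######.###########.##
k=5  ######...#########...#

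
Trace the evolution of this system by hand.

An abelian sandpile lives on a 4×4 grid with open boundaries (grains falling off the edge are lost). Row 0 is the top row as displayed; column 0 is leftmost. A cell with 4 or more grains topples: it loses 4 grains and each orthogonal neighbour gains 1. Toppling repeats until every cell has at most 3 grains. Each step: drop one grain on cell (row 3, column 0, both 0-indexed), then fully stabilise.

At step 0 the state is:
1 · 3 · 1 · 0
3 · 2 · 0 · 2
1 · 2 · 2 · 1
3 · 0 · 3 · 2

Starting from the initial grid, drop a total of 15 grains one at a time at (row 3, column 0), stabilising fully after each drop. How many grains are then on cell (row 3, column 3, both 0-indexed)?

gen 0: 1 · 3 · 1 · 0
3 · 2 · 0 · 2
1 · 2 · 2 · 1
3 · 0 · 3 · 2
gen 1: 1 · 3 · 1 · 0
3 · 2 · 0 · 2
2 · 2 · 2 · 1
0 · 1 · 3 · 2
gen 2: 1 · 3 · 1 · 0
3 · 2 · 0 · 2
2 · 2 · 2 · 1
1 · 1 · 3 · 2
gen 3: 1 · 3 · 1 · 0
3 · 2 · 0 · 2
2 · 2 · 2 · 1
2 · 1 · 3 · 2
gen 4: 1 · 3 · 1 · 0
3 · 2 · 0 · 2
2 · 2 · 2 · 1
3 · 1 · 3 · 2
gen 5: 1 · 3 · 1 · 0
3 · 2 · 0 · 2
3 · 2 · 2 · 1
0 · 2 · 3 · 2
gen 6: 1 · 3 · 1 · 0
3 · 2 · 0 · 2
3 · 2 · 2 · 1
1 · 2 · 3 · 2
gen 7: 1 · 3 · 1 · 0
3 · 2 · 0 · 2
3 · 2 · 2 · 1
2 · 2 · 3 · 2
gen 8: 1 · 3 · 1 · 0
3 · 2 · 0 · 2
3 · 2 · 2 · 1
3 · 2 · 3 · 2
gen 9: 2 · 3 · 1 · 0
0 · 3 · 0 · 2
1 · 3 · 2 · 1
1 · 3 · 3 · 2
gen 10: 2 · 3 · 1 · 0
0 · 3 · 0 · 2
1 · 3 · 2 · 1
2 · 3 · 3 · 2
gen 11: 2 · 3 · 1 · 0
0 · 3 · 0 · 2
1 · 3 · 2 · 1
3 · 3 · 3 · 2
gen 12: 3 · 0 · 2 · 0
1 · 1 · 2 · 2
3 · 2 · 0 · 2
1 · 2 · 1 · 3
gen 13: 3 · 0 · 2 · 0
1 · 1 · 2 · 2
3 · 2 · 0 · 2
2 · 2 · 1 · 3
gen 14: 3 · 0 · 2 · 0
1 · 1 · 2 · 2
3 · 2 · 0 · 2
3 · 2 · 1 · 3
gen 15: 3 · 0 · 2 · 0
2 · 1 · 2 · 2
0 · 3 · 0 · 2
1 · 3 · 1 · 3

3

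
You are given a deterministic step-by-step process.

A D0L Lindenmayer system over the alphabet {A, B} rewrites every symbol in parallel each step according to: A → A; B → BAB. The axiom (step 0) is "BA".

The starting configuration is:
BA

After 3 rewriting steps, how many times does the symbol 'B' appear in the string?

8

k=0  BA
k=1  BABA
k=2  BABABABA
k=3  BABABABABABABABA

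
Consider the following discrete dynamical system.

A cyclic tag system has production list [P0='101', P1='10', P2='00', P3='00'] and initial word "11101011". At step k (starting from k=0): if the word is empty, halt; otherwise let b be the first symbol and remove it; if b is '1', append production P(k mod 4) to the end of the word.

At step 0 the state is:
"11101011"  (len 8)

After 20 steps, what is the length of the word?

13

0) "11101011"  (len 8)
1) "1101011101"  (len 10)
2) "10101110110"  (len 11)
3) "010111011000"  (len 12)
4) "10111011000"  (len 11)
5) "0111011000101"  (len 13)
6) "111011000101"  (len 12)
7) "1101100010100"  (len 13)
8) "10110001010000"  (len 14)
9) "0110001010000101"  (len 16)
10) "110001010000101"  (len 15)
11) "1000101000010100"  (len 16)
12) "00010100001010000"  (len 17)
13) "0010100001010000"  (len 16)
14) "010100001010000"  (len 15)
15) "10100001010000"  (len 14)
16) "010000101000000"  (len 15)
17) "10000101000000"  (len 14)
18) "000010100000010"  (len 15)
19) "00010100000010"  (len 14)
20) "0010100000010"  (len 13)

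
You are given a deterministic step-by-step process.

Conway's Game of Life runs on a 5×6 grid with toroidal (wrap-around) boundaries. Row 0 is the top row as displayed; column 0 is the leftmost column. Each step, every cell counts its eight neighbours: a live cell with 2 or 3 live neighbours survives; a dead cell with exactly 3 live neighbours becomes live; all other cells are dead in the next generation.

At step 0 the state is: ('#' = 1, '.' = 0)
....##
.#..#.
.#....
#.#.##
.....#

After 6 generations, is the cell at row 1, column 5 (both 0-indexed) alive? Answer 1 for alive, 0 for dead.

1

step 0: ....##
.#..#.
.#....
#.#.##
.....#
step 1: #...##
#...##
.####.
##..##
...#..
step 2: #..#..
..#...
..#...
##...#
.#.#..
step 3: .#.#..
.###..
#.#...
##....
.#..##
step 4: .#.#..
#..#..
#..#..
..#...
.#..##
step 5: .#.#.#
##.##.
.###..
######
##.##.
step 6: ......
.....#
......
......
......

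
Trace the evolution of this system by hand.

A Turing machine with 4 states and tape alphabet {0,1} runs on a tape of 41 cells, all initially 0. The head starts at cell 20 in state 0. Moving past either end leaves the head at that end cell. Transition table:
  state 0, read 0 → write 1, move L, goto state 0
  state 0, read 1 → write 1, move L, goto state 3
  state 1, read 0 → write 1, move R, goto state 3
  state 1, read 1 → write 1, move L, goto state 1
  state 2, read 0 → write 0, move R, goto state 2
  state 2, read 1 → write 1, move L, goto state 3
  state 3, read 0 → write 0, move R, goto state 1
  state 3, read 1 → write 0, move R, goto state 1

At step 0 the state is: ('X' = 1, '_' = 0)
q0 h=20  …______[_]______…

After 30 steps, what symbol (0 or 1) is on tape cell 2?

step 0: q0 h=20  …______[_]______…
step 1: q0 h=19  …______[_]X_____…
step 2: q0 h=18  …______[_]XX____…
step 3: q0 h=17  …______[_]XXX___…
step 4: q0 h=16  …______[_]XXXX__…
step 5: q0 h=15  …______[_]XXXXX_…
step 6: q0 h=14  …______[_]XXXXXX…
step 7: q0 h=13  …______[_]XXXXXX…
step 8: q0 h=12  …______[_]XXXXXX…
step 9: q0 h=11  …______[_]XXXXXX…
step 10: q0 h=10  …______[_]XXXXXX…
step 11: q0 h= 9  …______[_]XXXXXX…
step 12: q0 h= 8  …______[_]XXXXXX…
step 13: q0 h= 7  …______[_]XXXXXX…
step 14: q0 h= 6  |______[_]XXXXXX…
step 15: q0 h= 5  |_____[_]XXXXXX…
step 16: q0 h= 4  |____[_]XXXXXX…
step 17: q0 h= 3  |___[_]XXXXXX…
step 18: q0 h= 2  |__[_]XXXXXX…
step 19: q0 h= 1  |_[_]XXXXXX…
step 20: q0 h= 0  |[_]XXXXXX…
step 21: q0 h= 0  |[X]XXXXXX…
step 22: q3 h= 0  |[X]XXXXXX…
step 23: q1 h= 1  |_[X]XXXXXX…
step 24: q1 h= 0  |[_]XXXXXX…
step 25: q3 h= 1  |X[X]XXXXXX…
step 26: q1 h= 2  |X_[X]XXXXXX…
step 27: q1 h= 1  |X[_]XXXXXX…
step 28: q3 h= 2  |XX[X]XXXXXX…
step 29: q1 h= 3  |XX_[X]XXXXXX…
step 30: q1 h= 2  |XX[_]XXXXXX…

0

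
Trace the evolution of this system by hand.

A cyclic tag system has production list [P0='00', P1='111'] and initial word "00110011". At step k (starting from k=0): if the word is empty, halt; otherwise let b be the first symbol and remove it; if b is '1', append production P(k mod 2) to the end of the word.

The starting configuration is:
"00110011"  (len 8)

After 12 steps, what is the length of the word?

t=0: "00110011"  (len 8)
t=1: "0110011"  (len 7)
t=2: "110011"  (len 6)
t=3: "1001100"  (len 7)
t=4: "001100111"  (len 9)
t=5: "01100111"  (len 8)
t=6: "1100111"  (len 7)
t=7: "10011100"  (len 8)
t=8: "0011100111"  (len 10)
t=9: "011100111"  (len 9)
t=10: "11100111"  (len 8)
t=11: "110011100"  (len 9)
t=12: "10011100111"  (len 11)

11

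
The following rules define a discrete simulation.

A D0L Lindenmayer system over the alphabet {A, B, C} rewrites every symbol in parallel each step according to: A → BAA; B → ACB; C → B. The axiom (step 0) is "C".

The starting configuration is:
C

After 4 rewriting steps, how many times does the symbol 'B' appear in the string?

7

k=0  C
k=1  B
k=2  ACB
k=3  BAABACB
k=4  ACBBAABAAACBBAABACB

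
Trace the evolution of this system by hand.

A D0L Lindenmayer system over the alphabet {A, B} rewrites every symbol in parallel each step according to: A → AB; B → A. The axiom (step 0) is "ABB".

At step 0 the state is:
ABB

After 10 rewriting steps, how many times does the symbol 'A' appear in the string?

199

step 0: ABB
step 1: ABAA
step 2: ABAABAB
step 3: ABAABABAABA
step 4: ABAABABAABAABABAAB
step 5: ABAABABAABAABABAABABAABAABABA
step 6: ABAABABAABAABABAABABAABAABABAABAABABAABABAABAAB
step 7: ABAABABAABAABABAABABAABAABABAABAABABAABABAABAABABAABABAABAABABAABAABABAABABA
step 8: ABAABABAABAABABAABABAABAABABAABAABABAABABAABAABABAABABAABA…AABABAABABAABAABABAABAABABAABABAABAABABAABABAABAABABAABAAB  (len 123)
step 9: ABAABABAABAABABAABABAABAABABAABAABABAABABAABAABABAABABAABA…ABAABAABABAABAABABAABABAABAABABAABAABABAABABAABAABABAABABA  (len 199)
step 10: ABAABABAABAABABAABABAABAABABAABAABABAABABAABAABABAABABAABA…AABABAABABAABAABABAABABAABAABABAABAABABAABABAABAABABAABAAB  (len 322)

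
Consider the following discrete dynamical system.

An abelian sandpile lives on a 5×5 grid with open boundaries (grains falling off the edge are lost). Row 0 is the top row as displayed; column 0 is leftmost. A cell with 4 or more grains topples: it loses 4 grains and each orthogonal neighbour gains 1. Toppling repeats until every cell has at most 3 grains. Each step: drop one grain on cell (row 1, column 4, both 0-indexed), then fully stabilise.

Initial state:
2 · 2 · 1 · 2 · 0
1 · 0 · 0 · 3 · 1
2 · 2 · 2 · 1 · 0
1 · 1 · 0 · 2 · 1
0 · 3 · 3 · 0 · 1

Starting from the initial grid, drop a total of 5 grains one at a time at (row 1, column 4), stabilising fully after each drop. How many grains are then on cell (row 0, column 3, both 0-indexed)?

[0] 2 · 2 · 1 · 2 · 0
1 · 0 · 0 · 3 · 1
2 · 2 · 2 · 1 · 0
1 · 1 · 0 · 2 · 1
0 · 3 · 3 · 0 · 1
[1] 2 · 2 · 1 · 2 · 0
1 · 0 · 0 · 3 · 2
2 · 2 · 2 · 1 · 0
1 · 1 · 0 · 2 · 1
0 · 3 · 3 · 0 · 1
[2] 2 · 2 · 1 · 2 · 0
1 · 0 · 0 · 3 · 3
2 · 2 · 2 · 1 · 0
1 · 1 · 0 · 2 · 1
0 · 3 · 3 · 0 · 1
[3] 2 · 2 · 1 · 3 · 1
1 · 0 · 1 · 0 · 1
2 · 2 · 2 · 2 · 1
1 · 1 · 0 · 2 · 1
0 · 3 · 3 · 0 · 1
[4] 2 · 2 · 1 · 3 · 1
1 · 0 · 1 · 0 · 2
2 · 2 · 2 · 2 · 1
1 · 1 · 0 · 2 · 1
0 · 3 · 3 · 0 · 1
[5] 2 · 2 · 1 · 3 · 1
1 · 0 · 1 · 0 · 3
2 · 2 · 2 · 2 · 1
1 · 1 · 0 · 2 · 1
0 · 3 · 3 · 0 · 1

3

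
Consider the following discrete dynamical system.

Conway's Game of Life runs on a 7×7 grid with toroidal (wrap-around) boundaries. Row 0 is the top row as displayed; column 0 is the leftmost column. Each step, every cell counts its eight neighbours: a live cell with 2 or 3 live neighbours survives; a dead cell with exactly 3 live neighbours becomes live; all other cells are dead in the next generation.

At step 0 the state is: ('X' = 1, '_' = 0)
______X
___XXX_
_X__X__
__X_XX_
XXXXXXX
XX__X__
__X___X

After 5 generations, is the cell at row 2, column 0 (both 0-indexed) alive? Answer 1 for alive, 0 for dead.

0) ______X
___XXX_
_X__X__
__X_XX_
XXXXXXX
XX__X__
__X___X
1) ___XX_X
___XXX_
__X____
_______
_______
____X__
_X___XX
2) X_XX__X
__X__X_
___XX__
_______
_______
_____X_
X__X__X
3) X_XXXX_
_XX__XX
___XX__
_______
_______
______X
XXXXXX_
4) _______
XX____X
__XXXX_
_______
_______
XXXXXXX
X______
5) _X____X
XXXXXXX
XXXXXXX
___XX__
XXXXXXX
XXXXXXX
X_XXXX_

1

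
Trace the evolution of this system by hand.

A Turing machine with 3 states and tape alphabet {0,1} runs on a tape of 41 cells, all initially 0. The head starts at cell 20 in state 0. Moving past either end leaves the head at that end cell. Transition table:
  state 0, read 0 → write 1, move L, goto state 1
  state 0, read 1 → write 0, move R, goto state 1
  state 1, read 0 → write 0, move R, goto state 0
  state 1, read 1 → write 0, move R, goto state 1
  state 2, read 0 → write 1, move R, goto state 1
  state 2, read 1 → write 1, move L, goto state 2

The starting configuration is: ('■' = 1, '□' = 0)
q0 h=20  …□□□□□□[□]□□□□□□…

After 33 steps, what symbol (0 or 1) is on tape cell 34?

0

t=0: q0 h=20  …□□□□□□[□]□□□□□□…
t=1: q1 h=19  …□□□□□□[□]■□□□□□…
t=2: q0 h=20  …□□□□□□[■]□□□□□□…
t=3: q1 h=21  …□□□□□□[□]□□□□□□…
t=4: q0 h=22  …□□□□□□[□]□□□□□□…
t=5: q1 h=21  …□□□□□□[□]■□□□□□…
t=6: q0 h=22  …□□□□□□[■]□□□□□□…
t=7: q1 h=23  …□□□□□□[□]□□□□□□…
t=8: q0 h=24  …□□□□□□[□]□□□□□□…
t=9: q1 h=23  …□□□□□□[□]■□□□□□…
t=10: q0 h=24  …□□□□□□[■]□□□□□□…
t=11: q1 h=25  …□□□□□□[□]□□□□□□…
t=12: q0 h=26  …□□□□□□[□]□□□□□□…
t=13: q1 h=25  …□□□□□□[□]■□□□□□…
t=14: q0 h=26  …□□□□□□[■]□□□□□□…
t=15: q1 h=27  …□□□□□□[□]□□□□□□…
t=16: q0 h=28  …□□□□□□[□]□□□□□□…
t=17: q1 h=27  …□□□□□□[□]■□□□□□…
t=18: q0 h=28  …□□□□□□[■]□□□□□□…
t=19: q1 h=29  …□□□□□□[□]□□□□□□…
t=20: q0 h=30  …□□□□□□[□]□□□□□□…
t=21: q1 h=29  …□□□□□□[□]■□□□□□…
t=22: q0 h=30  …□□□□□□[■]□□□□□□…
t=23: q1 h=31  …□□□□□□[□]□□□□□□…
t=24: q0 h=32  …□□□□□□[□]□□□□□□…
t=25: q1 h=31  …□□□□□□[□]■□□□□□…
t=26: q0 h=32  …□□□□□□[■]□□□□□□…
t=27: q1 h=33  …□□□□□□[□]□□□□□□…
t=28: q0 h=34  …□□□□□□[□]□□□□□□|
t=29: q1 h=33  …□□□□□□[□]■□□□□□…
t=30: q0 h=34  …□□□□□□[■]□□□□□□|
t=31: q1 h=35  …□□□□□□[□]□□□□□|
t=32: q0 h=36  …□□□□□□[□]□□□□|
t=33: q1 h=35  …□□□□□□[□]■□□□□|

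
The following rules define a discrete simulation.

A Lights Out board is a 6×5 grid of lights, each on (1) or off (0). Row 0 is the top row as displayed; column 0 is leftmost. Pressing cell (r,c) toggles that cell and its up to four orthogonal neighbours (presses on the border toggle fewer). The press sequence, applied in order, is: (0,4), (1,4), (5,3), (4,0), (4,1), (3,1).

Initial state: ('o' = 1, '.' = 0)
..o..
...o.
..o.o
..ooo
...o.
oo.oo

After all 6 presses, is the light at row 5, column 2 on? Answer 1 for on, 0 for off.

1

t=0: ..o..
...o.
..o.o
..ooo
...o.
oo.oo
t=1: ..ooo
...oo
..o.o
..ooo
...o.
oo.oo
t=2: ..oo.
.....
..o..
..ooo
...o.
oo.oo
t=3: ..oo.
.....
..o..
..ooo
.....
ooo..
t=4: ..oo.
.....
..o..
o.ooo
oo...
.oo..
t=5: ..oo.
.....
..o..
ooooo
..o..
..o..
t=6: ..oo.
.....
.oo..
...oo
.oo..
..o..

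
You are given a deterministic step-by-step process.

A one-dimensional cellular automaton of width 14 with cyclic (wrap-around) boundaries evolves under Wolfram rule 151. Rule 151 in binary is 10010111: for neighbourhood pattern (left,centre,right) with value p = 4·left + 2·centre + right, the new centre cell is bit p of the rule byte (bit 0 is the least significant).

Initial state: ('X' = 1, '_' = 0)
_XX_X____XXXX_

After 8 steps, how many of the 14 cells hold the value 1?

k=0  _XX_X____XXXX_
k=1  X___XXXXX_XX_X
k=2  _XXX_XXX______
k=3  X_X___X_XXXXXX
k=4  __XXXXX__XXXXX
k=5  XX_XXX_XX_XXX_
k=6  ____X______X__
k=7  XXXXXXXXXXXXXX
k=8  XXXXXXXXXXXXXX

14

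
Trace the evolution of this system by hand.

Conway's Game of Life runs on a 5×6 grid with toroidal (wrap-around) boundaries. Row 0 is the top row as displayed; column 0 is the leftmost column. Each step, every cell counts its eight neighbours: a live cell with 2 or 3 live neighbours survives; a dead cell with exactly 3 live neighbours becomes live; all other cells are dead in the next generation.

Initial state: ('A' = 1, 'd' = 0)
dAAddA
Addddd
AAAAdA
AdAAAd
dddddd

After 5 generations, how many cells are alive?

step 0: dAAddA
Addddd
AAAAdA
AdAAAd
dddddd
step 1: AAdddd
dddAAd
dddddd
AdddAd
AdddAA
step 2: AAdAdd
dddddd
dddAAA
AdddAd
ddddAd
step 3: dddddd
AdAAdA
dddAAA
dddddd
AAdAAd
step 4: dddddd
AdAAdA
AdAAdA
AdAddd
dddddd
step 5: dddddd
AdAAdA
dddddd
AdAAdA
dddddd

8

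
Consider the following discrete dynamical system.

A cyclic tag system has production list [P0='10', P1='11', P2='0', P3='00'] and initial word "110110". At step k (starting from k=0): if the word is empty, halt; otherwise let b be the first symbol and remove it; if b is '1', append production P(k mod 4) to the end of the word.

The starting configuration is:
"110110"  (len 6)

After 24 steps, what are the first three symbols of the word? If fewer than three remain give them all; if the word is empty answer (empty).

k=0  "110110"  (len 6)
k=1  "1011010"  (len 7)
k=2  "01101011"  (len 8)
k=3  "1101011"  (len 7)
k=4  "10101100"  (len 8)
k=5  "010110010"  (len 9)
k=6  "10110010"  (len 8)
k=7  "01100100"  (len 8)
k=8  "1100100"  (len 7)
k=9  "10010010"  (len 8)
k=10  "001001011"  (len 9)
k=11  "01001011"  (len 8)
k=12  "1001011"  (len 7)
k=13  "00101110"  (len 8)
k=14  "0101110"  (len 7)
k=15  "101110"  (len 6)
k=16  "0111000"  (len 7)
k=17  "111000"  (len 6)
k=18  "1100011"  (len 7)
k=19  "1000110"  (len 7)
k=20  "00011000"  (len 8)
k=21  "0011000"  (len 7)
k=22  "011000"  (len 6)
k=23  "11000"  (len 5)
k=24  "100000"  (len 6)

100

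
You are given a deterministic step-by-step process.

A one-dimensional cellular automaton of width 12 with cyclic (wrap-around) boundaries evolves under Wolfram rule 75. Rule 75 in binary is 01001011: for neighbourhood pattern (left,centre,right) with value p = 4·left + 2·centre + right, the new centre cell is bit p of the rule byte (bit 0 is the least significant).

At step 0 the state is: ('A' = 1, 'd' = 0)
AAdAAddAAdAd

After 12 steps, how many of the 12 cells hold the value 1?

7

gen 0: AAdAAddAAdAd
gen 1: AAdAAdAAAddd
gen 2: AAdAAdAdAdAA
gen 3: dAdAAdddddAd
gen 4: AddAAdAAAAdd
gen 5: ddAAAdAddAdA
gen 6: dAAdAdddAddd
gen 7: AAAdddAAddAA
gen 8: ddAdAAAAdAAd
gen 9: AAddAddAdAAd
gen 10: AAdAddAddAAd
gen 11: AAdddAddAAAd
gen 12: AAdAAddAAdAd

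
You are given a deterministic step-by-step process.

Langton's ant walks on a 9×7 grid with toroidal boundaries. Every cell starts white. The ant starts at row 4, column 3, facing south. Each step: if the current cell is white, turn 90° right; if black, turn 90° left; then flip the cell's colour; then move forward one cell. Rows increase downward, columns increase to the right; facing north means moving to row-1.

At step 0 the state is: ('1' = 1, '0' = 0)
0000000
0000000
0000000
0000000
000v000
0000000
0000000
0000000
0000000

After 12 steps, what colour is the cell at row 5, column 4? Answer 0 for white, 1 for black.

0) 0000000
0000000
0000000
0000000
000v000
0000000
0000000
0000000
0000000
1) 0000000
0000000
0000000
0000000
00<1000
0000000
0000000
0000000
0000000
2) 0000000
0000000
0000000
00^0000
0011000
0000000
0000000
0000000
0000000
3) 0000000
0000000
0000000
001>000
0011000
0000000
0000000
0000000
0000000
4) 0000000
0000000
0000000
0011000
001v000
0000000
0000000
0000000
0000000
5) 0000000
0000000
0000000
0011000
0010>00
0000000
0000000
0000000
0000000
6) 0000000
0000000
0000000
0011000
0010100
0000v00
0000000
0000000
0000000
7) 0000000
0000000
0000000
0011000
0010100
000<100
0000000
0000000
0000000
8) 0000000
0000000
0000000
0011000
001^100
0001100
0000000
0000000
0000000
9) 0000000
0000000
0000000
0011000
0011>00
0001100
0000000
0000000
0000000
10) 0000000
0000000
0000000
0011^00
0011000
0001100
0000000
0000000
0000000
11) 0000000
0000000
0000000
00111>0
0011000
0001100
0000000
0000000
0000000
12) 0000000
0000000
0000000
0011110
00110v0
0001100
0000000
0000000
0000000

1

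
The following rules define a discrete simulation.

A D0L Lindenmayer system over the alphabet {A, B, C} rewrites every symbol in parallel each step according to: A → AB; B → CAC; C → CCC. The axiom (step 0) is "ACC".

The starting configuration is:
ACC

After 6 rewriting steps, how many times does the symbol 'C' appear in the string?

1738

k=0  ACC
k=1  ABCCCCCC
k=2  ABCACCCCCCCCCCCCCCCCCCC
k=3  ABCACCCCABCCCCCCCCCCCCCCCCCCCCCCCCCCCCCCCCCCCCCCCCCCCCCCCCCCCCCCCCC
k=4  ABCACCCCABCCCCCCCCCCCCABCACCCCCCCCCCCCCCCCCCCCCCCCCCCCCCCC…CCCCCCCCCCCCCCCCCCCCCCCCCCCCCCCCCCCCCCCCCCCCCCCCCCCCCCCCCC  (len 198)
k=5  ABCACCCCABCCCCCCCCCCCCABCACCCCCCCCCCCCCCCCCCCCCCCCCCCCCCCC…CCCCCCCCCCCCCCCCCCCCCCCCCCCCCCCCCCCCCCCCCCCCCCCCCCCCCCCCCC  (len 589)
k=6  ABCACCCCABCCCCCCCCCCCCABCACCCCCCCCCCCCCCCCCCCCCCCCCCCCCCCC…CCCCCCCCCCCCCCCCCCCCCCCCCCCCCCCCCCCCCCCCCCCCCCCCCCCCCCCCCC  (len 1759)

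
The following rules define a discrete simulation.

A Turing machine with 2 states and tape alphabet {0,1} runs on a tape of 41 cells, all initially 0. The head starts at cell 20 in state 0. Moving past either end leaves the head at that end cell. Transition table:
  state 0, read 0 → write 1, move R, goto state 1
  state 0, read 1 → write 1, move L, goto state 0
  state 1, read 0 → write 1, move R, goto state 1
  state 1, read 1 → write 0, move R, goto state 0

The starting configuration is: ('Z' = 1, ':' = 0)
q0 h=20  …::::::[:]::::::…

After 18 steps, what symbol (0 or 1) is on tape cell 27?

k=0  q0 h=20  …::::::[:]::::::…
k=1  q1 h=21  …:::::Z[:]::::::…
k=2  q1 h=22  …::::ZZ[:]::::::…
k=3  q1 h=23  …:::ZZZ[:]::::::…
k=4  q1 h=24  …::ZZZZ[:]::::::…
k=5  q1 h=25  …:ZZZZZ[:]::::::…
k=6  q1 h=26  …ZZZZZZ[:]::::::…
k=7  q1 h=27  …ZZZZZZ[:]::::::…
k=8  q1 h=28  …ZZZZZZ[:]::::::…
k=9  q1 h=29  …ZZZZZZ[:]::::::…
k=10  q1 h=30  …ZZZZZZ[:]::::::…
k=11  q1 h=31  …ZZZZZZ[:]::::::…
k=12  q1 h=32  …ZZZZZZ[:]::::::…
k=13  q1 h=33  …ZZZZZZ[:]::::::…
k=14  q1 h=34  …ZZZZZZ[:]::::::|
k=15  q1 h=35  …ZZZZZZ[:]:::::|
k=16  q1 h=36  …ZZZZZZ[:]::::|
k=17  q1 h=37  …ZZZZZZ[:]:::|
k=18  q1 h=38  …ZZZZZZ[:]::|

1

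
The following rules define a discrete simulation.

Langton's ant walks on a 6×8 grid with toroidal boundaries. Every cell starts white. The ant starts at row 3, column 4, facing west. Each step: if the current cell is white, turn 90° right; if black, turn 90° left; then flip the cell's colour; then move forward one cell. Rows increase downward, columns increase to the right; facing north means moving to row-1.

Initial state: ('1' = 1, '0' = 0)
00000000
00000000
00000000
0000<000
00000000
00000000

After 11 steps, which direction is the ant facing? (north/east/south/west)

[0] 00000000
00000000
00000000
0000<000
00000000
00000000
[1] 00000000
00000000
0000^000
00001000
00000000
00000000
[2] 00000000
00000000
00001>00
00001000
00000000
00000000
[3] 00000000
00000000
00001100
00001v00
00000000
00000000
[4] 00000000
00000000
00001100
0000<100
00000000
00000000
[5] 00000000
00000000
00001100
00000100
0000v000
00000000
[6] 00000000
00000000
00001100
00000100
000<1000
00000000
[7] 00000000
00000000
00001100
000^0100
00011000
00000000
[8] 00000000
00000000
00001100
0001>100
00011000
00000000
[9] 00000000
00000000
00001100
00011100
0001v000
00000000
[10] 00000000
00000000
00001100
00011100
00010>00
00000000
[11] 00000000
00000000
00001100
00011100
00010100
00000v00

south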